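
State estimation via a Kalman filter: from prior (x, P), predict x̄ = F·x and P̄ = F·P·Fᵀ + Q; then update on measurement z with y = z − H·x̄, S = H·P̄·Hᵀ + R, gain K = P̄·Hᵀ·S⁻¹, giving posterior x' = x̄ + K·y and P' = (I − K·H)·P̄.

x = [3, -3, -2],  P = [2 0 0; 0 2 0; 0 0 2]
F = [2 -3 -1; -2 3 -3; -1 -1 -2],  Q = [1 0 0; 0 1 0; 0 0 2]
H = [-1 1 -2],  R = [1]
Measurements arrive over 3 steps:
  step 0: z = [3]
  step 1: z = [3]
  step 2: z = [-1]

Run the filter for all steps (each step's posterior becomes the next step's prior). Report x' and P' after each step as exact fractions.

step 0: x' = [378/155, 54/31, -268/155], P' = [774/155 -71/31 -534/155; -71/31 990/31 526/31; -534/155 526/31 1594/155]
step 1: x' = [1040587/427769, 2180997/427769, -71650/427769], P' = [4268334/427769 -336981/427769 -2216121/427769; -336981/427769 1594190/427769 929641/427769; -2216121/427769 929641/427769 1618544/427769]
step 2: x' = [1457604736/188542003, 879584752/188542003, -202564626/188542003], P' = [2799788982/188542003 -124627327/188542003 -1415846137/188542003; -124627327/188542003 705054830/188542003 398691977/188542003; -1415846137/188542003 398691977/188542003 923042056/188542003]

step 0: x̄ = F·x = [17, -9, 4]
step 0: P̄ = F·P·Fᵀ + Q = [29 -20 6; -20 45 10; 6 10 14]
step 0: y = z − H·x̄ = [37]
step 0: S = H·P̄·Hᵀ + R = [155]
step 0: K = P̄·Hᵀ·S⁻¹ = [-61/155; 9/31; -24/155]
step 0: x' = x̄ + K·y = [378/155, 54/31, -268/155]
step 0: P' = (I − K·H)·P̄ = [774/155 -71/31 -534/155; -71/31 990/31 526/31; -534/155 526/31 1594/155]
step 1: x̄ = F·x = [214/155, 858/155, -112/155]
step 1: P̄ = F·P·Fᵀ + Q = [71571/155 -29208/155 36147/155; -29208/155 12659/155 -15011/155; 36147/155 -15011/155 20084/155]
step 1: y = z − H·x̄ = [-13/5]
step 1: S = H·P̄·Hᵀ + R = [13799/5]
step 1: K = P̄·Hᵀ·S⁻¹ = [-5583/13799; 2319/13799; -2946/13799]
step 1: x' = x̄ + K·y = [1040587/427769, 2180997/427769, -71650/427769]
step 1: P' = (I − K·H)·P̄ = [4268334/427769 -336981/427769 -2216121/427769; -336981/427769 1594190/427769 929641/427769; -2216121/427769 929641/427769 1618544/427769]
step 2: x̄ = F·x = [-4390167/427769, 4676767/427769, -3078284/427769]
step 2: P̄ = F·P·Fᵀ + Q = [51953461/427769 -16166856/427769 12301859/427769; -16166856/427769 7132493/427769 -4499427/427769; 12301859/427769 -4499427/427769 7372356/427769]
step 2: y = z − H·x̄ = [-15651271/427769]
step 2: S = H·P̄·Hᵀ + R = [188542003/427769]
step 2: K = P̄·Hᵀ·S⁻¹ = [-92724035/188542003; 32298203/188542003; -31545998/188542003]
step 2: x' = x̄ + K·y = [1457604736/188542003, 879584752/188542003, -202564626/188542003]
step 2: P' = (I − K·H)·P̄ = [2799788982/188542003 -124627327/188542003 -1415846137/188542003; -124627327/188542003 705054830/188542003 398691977/188542003; -1415846137/188542003 398691977/188542003 923042056/188542003]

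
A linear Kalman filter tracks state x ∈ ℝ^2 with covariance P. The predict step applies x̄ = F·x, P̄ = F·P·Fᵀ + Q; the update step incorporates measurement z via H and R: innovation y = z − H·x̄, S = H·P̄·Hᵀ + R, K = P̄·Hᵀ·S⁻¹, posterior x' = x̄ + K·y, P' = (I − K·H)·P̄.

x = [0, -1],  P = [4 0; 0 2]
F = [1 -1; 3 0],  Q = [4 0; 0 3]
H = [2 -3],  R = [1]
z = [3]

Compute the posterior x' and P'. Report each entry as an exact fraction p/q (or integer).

x̄ = F·x = [1, 0]
P̄ = F·P·Fᵀ + Q = [10 12; 12 39]
y = z − H·x̄ = [1]
S = H·P̄·Hᵀ + R = [248]
K = P̄·Hᵀ·S⁻¹ = [-2/31; -3/8]
x' = x̄ + K·y = [29/31, -3/8]
P' = (I − K·H)·P̄ = [278/31 6; 6 33/8]

x' = [29/31, -3/8]
P' = [278/31 6; 6 33/8]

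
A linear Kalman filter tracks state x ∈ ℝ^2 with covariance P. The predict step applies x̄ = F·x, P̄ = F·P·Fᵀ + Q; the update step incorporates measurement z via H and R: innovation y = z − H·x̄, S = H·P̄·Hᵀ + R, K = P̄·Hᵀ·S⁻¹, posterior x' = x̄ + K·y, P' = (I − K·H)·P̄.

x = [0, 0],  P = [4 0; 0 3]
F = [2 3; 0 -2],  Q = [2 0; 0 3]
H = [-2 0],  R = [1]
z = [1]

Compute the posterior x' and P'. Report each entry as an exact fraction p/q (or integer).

x̄ = F·x = [0, 0]
P̄ = F·P·Fᵀ + Q = [45 -18; -18 15]
y = z − H·x̄ = [1]
S = H·P̄·Hᵀ + R = [181]
K = P̄·Hᵀ·S⁻¹ = [-90/181; 36/181]
x' = x̄ + K·y = [-90/181, 36/181]
P' = (I − K·H)·P̄ = [45/181 -18/181; -18/181 1419/181]

x' = [-90/181, 36/181]
P' = [45/181 -18/181; -18/181 1419/181]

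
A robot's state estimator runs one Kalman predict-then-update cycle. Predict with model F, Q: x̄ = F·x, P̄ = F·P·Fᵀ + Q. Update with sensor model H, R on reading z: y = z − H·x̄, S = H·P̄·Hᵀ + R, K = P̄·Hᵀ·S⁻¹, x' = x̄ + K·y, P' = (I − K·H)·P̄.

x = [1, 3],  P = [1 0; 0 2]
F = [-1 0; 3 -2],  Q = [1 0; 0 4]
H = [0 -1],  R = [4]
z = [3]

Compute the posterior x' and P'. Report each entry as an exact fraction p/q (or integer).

x' = [-1, -3]
P' = [41/25 -12/25; -12/25 84/25]

x̄ = F·x = [-1, -3]
P̄ = F·P·Fᵀ + Q = [2 -3; -3 21]
y = z − H·x̄ = [0]
S = H·P̄·Hᵀ + R = [25]
K = P̄·Hᵀ·S⁻¹ = [3/25; -21/25]
x' = x̄ + K·y = [-1, -3]
P' = (I − K·H)·P̄ = [41/25 -12/25; -12/25 84/25]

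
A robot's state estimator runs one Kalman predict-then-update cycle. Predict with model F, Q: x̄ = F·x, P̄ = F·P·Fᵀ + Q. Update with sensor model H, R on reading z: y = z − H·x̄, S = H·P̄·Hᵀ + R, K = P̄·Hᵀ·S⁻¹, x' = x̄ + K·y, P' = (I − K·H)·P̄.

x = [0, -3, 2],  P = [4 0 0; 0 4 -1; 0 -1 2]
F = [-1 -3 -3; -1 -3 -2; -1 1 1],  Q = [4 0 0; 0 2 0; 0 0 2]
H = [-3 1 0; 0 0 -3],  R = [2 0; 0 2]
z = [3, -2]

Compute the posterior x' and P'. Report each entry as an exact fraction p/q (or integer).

x' = [-2806/17087, 42065/17087, 10916/17087]
P' = [30824/17087 77440/17087 -194/17087; 77440/17087 221030/17087 -514/17087; -194/17087 -514/17087 3702/17087]

x̄ = F·x = [3, 5, -1]
P̄ = F·P·Fᵀ + Q = [44 37 -8; 37 38 -7; -8 -7 10]
y = z − H·x̄ = [7, -5]
S = H·P̄·Hᵀ + R = [214 -51; -51 92]
K = P̄·Hᵀ·S⁻¹ = [-7516/17087 291/17087; -5645/17087 771/17087; 34/17087 -5553/17087]
x' = x̄ + K·y = [-2806/17087, 42065/17087, 10916/17087]
P' = (I − K·H)·P̄ = [30824/17087 77440/17087 -194/17087; 77440/17087 221030/17087 -514/17087; -194/17087 -514/17087 3702/17087]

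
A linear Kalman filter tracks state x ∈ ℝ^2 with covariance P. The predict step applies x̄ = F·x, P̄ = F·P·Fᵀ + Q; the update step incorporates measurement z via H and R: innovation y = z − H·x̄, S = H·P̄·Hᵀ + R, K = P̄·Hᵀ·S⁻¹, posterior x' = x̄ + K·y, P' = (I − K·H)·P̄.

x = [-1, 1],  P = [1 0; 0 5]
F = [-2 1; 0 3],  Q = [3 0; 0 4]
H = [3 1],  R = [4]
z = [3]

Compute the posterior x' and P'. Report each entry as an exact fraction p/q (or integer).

x' = [294/251, -93/251]
P' = [411/251 -1029/251; -1029/251 3463/251]

x̄ = F·x = [3, 3]
P̄ = F·P·Fᵀ + Q = [12 15; 15 49]
y = z − H·x̄ = [-9]
S = H·P̄·Hᵀ + R = [251]
K = P̄·Hᵀ·S⁻¹ = [51/251; 94/251]
x' = x̄ + K·y = [294/251, -93/251]
P' = (I − K·H)·P̄ = [411/251 -1029/251; -1029/251 3463/251]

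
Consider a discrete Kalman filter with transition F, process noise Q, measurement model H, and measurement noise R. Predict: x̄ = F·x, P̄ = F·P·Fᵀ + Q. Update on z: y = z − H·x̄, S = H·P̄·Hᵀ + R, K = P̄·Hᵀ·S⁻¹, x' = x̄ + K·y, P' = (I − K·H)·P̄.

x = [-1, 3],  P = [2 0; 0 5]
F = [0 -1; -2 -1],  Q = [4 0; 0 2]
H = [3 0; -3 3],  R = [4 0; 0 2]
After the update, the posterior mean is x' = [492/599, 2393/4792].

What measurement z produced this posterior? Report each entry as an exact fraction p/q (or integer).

z = [3, -1]

x̄ = F·x = [-3, -1]
P̄ = F·P·Fᵀ + Q = [9 5; 5 15]
S = H·P̄·Hᵀ + R = [85 -36; -36 128]
K = P̄·Hᵀ·S⁻¹ = [189/599 -3/599; 375/1198 1545/4792]
x' − x̄ = [2289/599, 7185/4792] = K·y
y = (KᵀK)⁻¹·Kᵀ·(x' − x̄) = [12, -7]
z = y + H·x̄ = [12, -7] + [-9, 6] = [3, -1]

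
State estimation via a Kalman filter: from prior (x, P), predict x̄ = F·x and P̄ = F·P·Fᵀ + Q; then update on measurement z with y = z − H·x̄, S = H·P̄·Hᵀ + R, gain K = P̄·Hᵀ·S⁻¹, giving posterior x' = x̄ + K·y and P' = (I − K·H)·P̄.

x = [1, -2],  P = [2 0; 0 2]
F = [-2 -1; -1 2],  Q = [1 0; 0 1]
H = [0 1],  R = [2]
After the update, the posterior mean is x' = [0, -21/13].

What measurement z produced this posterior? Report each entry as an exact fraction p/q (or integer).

x̄ = F·x = [0, -5]
P̄ = F·P·Fᵀ + Q = [11 0; 0 11]
S = H·P̄·Hᵀ + R = [13]
K = P̄·Hᵀ·S⁻¹ = [0; 11/13]
x' − x̄ = [0, 44/13] = K·y
y = (KᵀK)⁻¹·Kᵀ·(x' − x̄) = [4]
z = y + H·x̄ = [4] + [-5] = [-1]

z = [-1]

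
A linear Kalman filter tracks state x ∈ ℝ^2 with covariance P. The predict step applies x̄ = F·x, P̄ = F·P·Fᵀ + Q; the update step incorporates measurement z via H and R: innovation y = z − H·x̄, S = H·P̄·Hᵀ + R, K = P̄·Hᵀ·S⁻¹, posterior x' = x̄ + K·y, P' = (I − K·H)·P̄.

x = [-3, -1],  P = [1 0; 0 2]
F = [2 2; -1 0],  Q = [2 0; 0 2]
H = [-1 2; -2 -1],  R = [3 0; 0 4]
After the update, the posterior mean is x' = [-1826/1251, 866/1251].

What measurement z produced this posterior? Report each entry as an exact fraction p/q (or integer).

z = [2, 2]

x̄ = F·x = [-8, 3]
P̄ = F·P·Fᵀ + Q = [14 -2; -2 3]
S = H·P̄·Hᵀ + R = [37 28; 28 55]
K = P̄·Hᵀ·S⁻¹ = [-262/1251 -458/1251; 412/1251 -187/1251]
x' − x̄ = [8182/1251, -2887/1251] = K·y
y = (KᵀK)⁻¹·Kᵀ·(x' − x̄) = [-12, -11]
z = y + H·x̄ = [-12, -11] + [14, 13] = [2, 2]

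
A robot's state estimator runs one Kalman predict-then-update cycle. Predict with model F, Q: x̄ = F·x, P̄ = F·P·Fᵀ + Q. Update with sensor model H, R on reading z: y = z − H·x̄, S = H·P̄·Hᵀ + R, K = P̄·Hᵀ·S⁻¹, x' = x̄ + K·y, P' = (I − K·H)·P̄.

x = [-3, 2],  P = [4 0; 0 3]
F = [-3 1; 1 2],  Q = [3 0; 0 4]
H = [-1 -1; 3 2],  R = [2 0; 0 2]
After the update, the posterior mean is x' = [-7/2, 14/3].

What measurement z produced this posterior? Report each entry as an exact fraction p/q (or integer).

z = [-3, -2]

x̄ = F·x = [11, 1]
P̄ = F·P·Fᵀ + Q = [42 -6; -6 20]
S = H·P̄·Hᵀ + R = [52 -136; -136 388]
K = P̄·Hᵀ·S⁻¹ = [32/35 43/70; -61/42 -19/42]
x' − x̄ = [-29/2, 11/3] = K·y
y = (KᵀK)⁻¹·Kᵀ·(x' − x̄) = [9, -37]
z = y + H·x̄ = [9, -37] + [-12, 35] = [-3, -2]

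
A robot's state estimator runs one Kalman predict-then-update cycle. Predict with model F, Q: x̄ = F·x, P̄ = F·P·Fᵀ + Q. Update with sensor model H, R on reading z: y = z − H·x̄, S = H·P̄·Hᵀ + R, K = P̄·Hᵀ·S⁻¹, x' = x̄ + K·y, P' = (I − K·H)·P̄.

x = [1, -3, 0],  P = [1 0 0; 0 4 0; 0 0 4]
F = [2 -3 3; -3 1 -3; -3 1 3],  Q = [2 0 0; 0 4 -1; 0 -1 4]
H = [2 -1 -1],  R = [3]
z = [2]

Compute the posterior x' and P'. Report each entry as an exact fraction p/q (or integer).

x' = [-457/517, 1282/517, -3326/517]
P' = [3462/517 -1614/517 7962/517; -1614/517 8632/517 -11449/517; 7962/517 -11449/517 27352/517]

x̄ = F·x = [11, -6, -6]
P̄ = F·P·Fᵀ + Q = [78 -54 18; -54 53 -24; 18 -24 53]
y = z − H·x̄ = [-32]
S = H·P̄·Hᵀ + R = [517]
K = P̄·Hᵀ·S⁻¹ = [192/517; -137/517; 7/517]
x' = x̄ + K·y = [-457/517, 1282/517, -3326/517]
P' = (I − K·H)·P̄ = [3462/517 -1614/517 7962/517; -1614/517 8632/517 -11449/517; 7962/517 -11449/517 27352/517]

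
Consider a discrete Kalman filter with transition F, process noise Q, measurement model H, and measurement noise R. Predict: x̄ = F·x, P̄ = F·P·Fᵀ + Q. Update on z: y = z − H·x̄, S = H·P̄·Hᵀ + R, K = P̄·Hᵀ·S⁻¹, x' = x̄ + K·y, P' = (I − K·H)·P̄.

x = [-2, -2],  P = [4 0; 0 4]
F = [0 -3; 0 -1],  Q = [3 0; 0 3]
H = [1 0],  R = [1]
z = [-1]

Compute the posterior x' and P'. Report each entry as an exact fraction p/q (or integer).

x' = [-33/40, -1/10]
P' = [39/40 3/10; 3/10 17/5]

x̄ = F·x = [6, 2]
P̄ = F·P·Fᵀ + Q = [39 12; 12 7]
y = z − H·x̄ = [-7]
S = H·P̄·Hᵀ + R = [40]
K = P̄·Hᵀ·S⁻¹ = [39/40; 3/10]
x' = x̄ + K·y = [-33/40, -1/10]
P' = (I − K·H)·P̄ = [39/40 3/10; 3/10 17/5]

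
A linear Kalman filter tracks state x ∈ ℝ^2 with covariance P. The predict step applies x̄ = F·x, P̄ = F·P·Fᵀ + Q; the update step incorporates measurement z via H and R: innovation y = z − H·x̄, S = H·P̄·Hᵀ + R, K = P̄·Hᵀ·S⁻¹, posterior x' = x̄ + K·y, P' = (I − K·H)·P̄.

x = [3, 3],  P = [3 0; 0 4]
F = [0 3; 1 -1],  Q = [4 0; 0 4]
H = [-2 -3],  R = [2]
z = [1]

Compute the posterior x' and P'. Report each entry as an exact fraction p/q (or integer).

x̄ = F·x = [9, 0]
P̄ = F·P·Fᵀ + Q = [40 -12; -12 11]
y = z − H·x̄ = [19]
S = H·P̄·Hᵀ + R = [117]
K = P̄·Hᵀ·S⁻¹ = [-44/117; -1/13]
x' = x̄ + K·y = [217/117, -19/13]
P' = (I − K·H)·P̄ = [2744/117 -200/13; -200/13 134/13]

x' = [217/117, -19/13]
P' = [2744/117 -200/13; -200/13 134/13]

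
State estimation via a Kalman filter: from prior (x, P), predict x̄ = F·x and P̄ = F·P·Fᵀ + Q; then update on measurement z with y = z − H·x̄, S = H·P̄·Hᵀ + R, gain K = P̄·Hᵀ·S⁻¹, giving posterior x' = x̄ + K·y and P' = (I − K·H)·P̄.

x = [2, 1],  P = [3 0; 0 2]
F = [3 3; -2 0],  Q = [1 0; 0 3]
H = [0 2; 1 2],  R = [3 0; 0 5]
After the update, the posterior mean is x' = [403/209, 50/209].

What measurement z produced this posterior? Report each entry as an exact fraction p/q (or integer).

z = [1, 2]

x̄ = F·x = [9, -4]
P̄ = F·P·Fᵀ + Q = [46 -18; -18 15]
S = H·P̄·Hᵀ + R = [63 24; 24 39]
K = P̄·Hᵀ·S⁻¹ = [-548/627 166/209; 98/209 4/209]
x' − x̄ = [-1478/209, 886/209] = K·y
y = (KᵀK)⁻¹·Kᵀ·(x' − x̄) = [9, 1]
z = y + H·x̄ = [9, 1] + [-8, 1] = [1, 2]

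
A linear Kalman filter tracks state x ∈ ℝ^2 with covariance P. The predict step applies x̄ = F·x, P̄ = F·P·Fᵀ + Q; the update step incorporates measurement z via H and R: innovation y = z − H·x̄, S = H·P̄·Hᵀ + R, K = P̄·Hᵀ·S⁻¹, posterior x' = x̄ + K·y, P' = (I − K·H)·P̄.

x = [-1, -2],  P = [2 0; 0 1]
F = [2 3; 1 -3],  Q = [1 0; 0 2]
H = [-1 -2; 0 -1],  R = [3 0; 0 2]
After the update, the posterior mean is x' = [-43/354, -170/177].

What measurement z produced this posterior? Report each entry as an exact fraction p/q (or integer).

z = [1, 3]

x̄ = F·x = [-8, 5]
P̄ = F·P·Fᵀ + Q = [18 -5; -5 13]
S = H·P̄·Hᵀ + R = [53 21; 21 15]
K = P̄·Hᵀ·S⁻¹ = [-75/118 433/354; -7/59 -124/177]
x' − x̄ = [2789/354, -1055/177] = K·y
y = (KᵀK)⁻¹·Kᵀ·(x' − x̄) = [3, 8]
z = y + H·x̄ = [3, 8] + [-2, -5] = [1, 3]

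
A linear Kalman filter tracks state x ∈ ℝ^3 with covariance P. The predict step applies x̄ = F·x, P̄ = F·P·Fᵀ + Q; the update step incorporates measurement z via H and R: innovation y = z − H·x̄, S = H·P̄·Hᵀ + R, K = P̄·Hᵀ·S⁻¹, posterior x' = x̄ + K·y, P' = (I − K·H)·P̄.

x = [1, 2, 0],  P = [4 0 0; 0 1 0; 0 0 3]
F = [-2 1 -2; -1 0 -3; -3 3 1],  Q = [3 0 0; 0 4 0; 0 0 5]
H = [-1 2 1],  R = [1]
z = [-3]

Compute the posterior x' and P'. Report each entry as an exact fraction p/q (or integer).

x̄ = F·x = [0, -1, 3]
P̄ = F·P·Fᵀ + Q = [32 26 21; 26 35 3; 21 3 53]
y = z − H·x̄ = [-4]
S = H·P̄·Hᵀ + R = [92]
K = P̄·Hᵀ·S⁻¹ = [41/92; 47/92; 19/46]
x' = x̄ + K·y = [-41/23, -70/23, 31/23]
P' = (I − K·H)·P̄ = [1263/92 465/92 187/46; 465/92 1011/92 -755/46; 187/46 -755/46 858/23]

x' = [-41/23, -70/23, 31/23]
P' = [1263/92 465/92 187/46; 465/92 1011/92 -755/46; 187/46 -755/46 858/23]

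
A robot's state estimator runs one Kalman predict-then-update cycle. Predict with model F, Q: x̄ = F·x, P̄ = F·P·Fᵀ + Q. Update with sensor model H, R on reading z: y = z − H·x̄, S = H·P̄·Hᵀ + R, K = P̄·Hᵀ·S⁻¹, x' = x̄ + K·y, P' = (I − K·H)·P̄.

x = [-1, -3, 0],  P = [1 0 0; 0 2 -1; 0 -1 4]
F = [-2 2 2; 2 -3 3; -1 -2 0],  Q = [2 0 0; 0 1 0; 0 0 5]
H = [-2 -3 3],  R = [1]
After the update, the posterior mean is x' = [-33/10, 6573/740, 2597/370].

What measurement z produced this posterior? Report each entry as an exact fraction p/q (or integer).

x̄ = F·x = [-4, 7, 7]
P̄ = F·P·Fᵀ + Q = [22 8 -2; 8 77 16; -2 16 14]
S = H·P̄·Hᵀ + R = [740]
K = P̄·Hᵀ·S⁻¹ = [-1/10; -199/740; -1/370]
x' − x̄ = [7/10, 1393/740, 7/370] = K·y
y = (KᵀK)⁻¹·Kᵀ·(x' − x̄) = [-7]
z = y + H·x̄ = [-7] + [8] = [1]

z = [1]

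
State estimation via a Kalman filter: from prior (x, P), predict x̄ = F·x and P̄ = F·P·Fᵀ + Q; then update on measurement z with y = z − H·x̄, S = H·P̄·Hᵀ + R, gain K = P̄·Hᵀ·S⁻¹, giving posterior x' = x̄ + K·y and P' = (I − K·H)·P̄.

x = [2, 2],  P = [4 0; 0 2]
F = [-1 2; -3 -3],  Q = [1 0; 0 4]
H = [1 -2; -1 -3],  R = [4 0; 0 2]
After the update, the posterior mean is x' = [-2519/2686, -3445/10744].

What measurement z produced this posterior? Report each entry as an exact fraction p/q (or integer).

z = [-1, 2]

x̄ = F·x = [2, -12]
P̄ = F·P·Fᵀ + Q = [13 0; 0 58]
S = H·P̄·Hᵀ + R = [249 335; 335 537]
K = P̄·Hᵀ·S⁻¹ = [1417/2686 -949/2686; -2001/10744 -2233/10744]
x' − x̄ = [-7891/2686, 125483/10744] = K·y
y = (KᵀK)⁻¹·Kᵀ·(x' − x̄) = [-27, -32]
z = y + H·x̄ = [-27, -32] + [26, 34] = [-1, 2]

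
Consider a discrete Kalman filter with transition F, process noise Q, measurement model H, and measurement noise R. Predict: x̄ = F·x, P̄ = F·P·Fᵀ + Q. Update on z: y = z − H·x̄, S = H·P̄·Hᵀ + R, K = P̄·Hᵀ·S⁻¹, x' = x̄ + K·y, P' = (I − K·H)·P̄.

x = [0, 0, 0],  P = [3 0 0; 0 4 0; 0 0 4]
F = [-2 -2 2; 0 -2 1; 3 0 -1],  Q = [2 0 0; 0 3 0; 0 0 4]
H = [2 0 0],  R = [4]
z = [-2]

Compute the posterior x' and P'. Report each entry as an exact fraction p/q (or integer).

x' = [-46/47, -24/47, 26/47]
P' = [46/47 24/47 -26/47; 24/47 505/47 436/47; -26/47 436/47 969/47]

x̄ = F·x = [0, 0, 0]
P̄ = F·P·Fᵀ + Q = [46 24 -26; 24 23 -4; -26 -4 35]
y = z − H·x̄ = [-2]
S = H·P̄·Hᵀ + R = [188]
K = P̄·Hᵀ·S⁻¹ = [23/47; 12/47; -13/47]
x' = x̄ + K·y = [-46/47, -24/47, 26/47]
P' = (I − K·H)·P̄ = [46/47 24/47 -26/47; 24/47 505/47 436/47; -26/47 436/47 969/47]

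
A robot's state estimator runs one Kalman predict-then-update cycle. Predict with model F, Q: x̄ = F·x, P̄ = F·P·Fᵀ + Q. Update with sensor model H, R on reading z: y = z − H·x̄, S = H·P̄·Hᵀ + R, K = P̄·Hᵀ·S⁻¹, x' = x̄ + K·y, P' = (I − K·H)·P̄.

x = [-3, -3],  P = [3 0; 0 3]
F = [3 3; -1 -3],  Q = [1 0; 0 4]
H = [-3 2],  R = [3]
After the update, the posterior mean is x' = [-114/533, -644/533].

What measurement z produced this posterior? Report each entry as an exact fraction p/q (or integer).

x̄ = F·x = [-18, 12]
P̄ = F·P·Fᵀ + Q = [55 -36; -36 34]
S = H·P̄·Hᵀ + R = [1066]
K = P̄·Hᵀ·S⁻¹ = [-237/1066; 88/533]
x' − x̄ = [9480/533, -7040/533] = K·y
y = (KᵀK)⁻¹·Kᵀ·(x' − x̄) = [-80]
z = y + H·x̄ = [-80] + [78] = [-2]

z = [-2]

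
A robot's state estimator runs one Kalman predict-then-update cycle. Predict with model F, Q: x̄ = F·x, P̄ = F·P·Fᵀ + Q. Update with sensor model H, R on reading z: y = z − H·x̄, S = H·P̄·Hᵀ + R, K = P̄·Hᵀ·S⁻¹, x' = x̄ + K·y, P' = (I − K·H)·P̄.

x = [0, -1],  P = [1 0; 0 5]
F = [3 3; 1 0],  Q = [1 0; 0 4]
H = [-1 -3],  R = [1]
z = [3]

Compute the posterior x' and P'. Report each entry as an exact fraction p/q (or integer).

x̄ = F·x = [-3, 0]
P̄ = F·P·Fᵀ + Q = [55 3; 3 5]
y = z − H·x̄ = [0]
S = H·P̄·Hᵀ + R = [119]
K = P̄·Hᵀ·S⁻¹ = [-64/119; -18/119]
x' = x̄ + K·y = [-3, 0]
P' = (I − K·H)·P̄ = [2449/119 -795/119; -795/119 271/119]

x' = [-3, 0]
P' = [2449/119 -795/119; -795/119 271/119]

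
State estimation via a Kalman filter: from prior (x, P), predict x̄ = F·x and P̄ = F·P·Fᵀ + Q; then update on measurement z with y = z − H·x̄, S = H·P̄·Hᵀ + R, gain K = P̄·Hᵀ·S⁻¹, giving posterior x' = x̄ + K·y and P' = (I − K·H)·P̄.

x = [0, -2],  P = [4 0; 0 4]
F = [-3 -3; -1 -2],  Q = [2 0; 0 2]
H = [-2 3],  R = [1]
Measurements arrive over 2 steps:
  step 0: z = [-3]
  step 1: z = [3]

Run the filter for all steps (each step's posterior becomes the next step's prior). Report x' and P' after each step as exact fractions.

step 0: x̄ = F·x = [6, 4]
step 0: P̄ = F·P·Fᵀ + Q = [74 36; 36 22]
step 0: y = z − H·x̄ = [-3]
step 0: S = H·P̄·Hᵀ + R = [63]
step 0: K = P̄·Hᵀ·S⁻¹ = [-40/63; -2/21]
step 0: x' = x̄ + K·y = [166/21, 30/7]
step 0: P' = (I − K·H)·P̄ = [3062/63 676/21; 676/21 150/7]
step 1: x̄ = F·x = [-256/7, -346/21]
step 1: P̄ = F·P·Fᵀ + Q = [8482/7 11846/21; 11846/21 16700/63]
step 1: y = z − H·x̄ = [-145/7]
step 1: S = H·P̄·Hᵀ + R = [3251/7]
step 1: K = P̄·Hᵀ·S⁻¹ = [-5118/3251; -6992/9753]
step 1: x' = x̄ + K·y = [-12878/3251, -5286/3251]
step 1: P' = (I − K·H)·P̄ = [197294/3251 389470/9753; 389470/9753 85772/3251]

step 0: x' = [166/21, 30/7], P' = [3062/63 676/21; 676/21 150/7]
step 1: x' = [-12878/3251, -5286/3251], P' = [197294/3251 389470/9753; 389470/9753 85772/3251]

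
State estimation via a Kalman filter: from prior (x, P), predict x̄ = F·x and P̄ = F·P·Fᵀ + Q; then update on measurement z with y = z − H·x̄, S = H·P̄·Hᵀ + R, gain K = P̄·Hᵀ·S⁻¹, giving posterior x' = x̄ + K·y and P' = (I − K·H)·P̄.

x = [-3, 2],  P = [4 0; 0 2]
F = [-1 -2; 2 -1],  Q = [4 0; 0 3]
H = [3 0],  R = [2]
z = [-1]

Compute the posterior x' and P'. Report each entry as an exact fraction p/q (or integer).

x̄ = F·x = [-1, -8]
P̄ = F·P·Fᵀ + Q = [16 -4; -4 21]
y = z − H·x̄ = [2]
S = H·P̄·Hᵀ + R = [146]
K = P̄·Hᵀ·S⁻¹ = [24/73; -6/73]
x' = x̄ + K·y = [-25/73, -596/73]
P' = (I − K·H)·P̄ = [16/73 -4/73; -4/73 1461/73]

x' = [-25/73, -596/73]
P' = [16/73 -4/73; -4/73 1461/73]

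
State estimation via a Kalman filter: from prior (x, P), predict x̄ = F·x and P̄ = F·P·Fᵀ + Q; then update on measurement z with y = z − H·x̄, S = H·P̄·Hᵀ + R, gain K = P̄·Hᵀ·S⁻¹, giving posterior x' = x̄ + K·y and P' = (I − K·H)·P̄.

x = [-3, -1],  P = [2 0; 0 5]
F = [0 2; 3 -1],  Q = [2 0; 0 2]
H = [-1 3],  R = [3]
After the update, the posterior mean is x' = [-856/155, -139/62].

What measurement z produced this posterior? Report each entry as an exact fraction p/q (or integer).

z = [-1]

x̄ = F·x = [-2, -8]
P̄ = F·P·Fᵀ + Q = [22 -10; -10 25]
S = H·P̄·Hᵀ + R = [310]
K = P̄·Hᵀ·S⁻¹ = [-26/155; 17/62]
x' − x̄ = [-546/155, 357/62] = K·y
y = (KᵀK)⁻¹·Kᵀ·(x' − x̄) = [21]
z = y + H·x̄ = [21] + [-22] = [-1]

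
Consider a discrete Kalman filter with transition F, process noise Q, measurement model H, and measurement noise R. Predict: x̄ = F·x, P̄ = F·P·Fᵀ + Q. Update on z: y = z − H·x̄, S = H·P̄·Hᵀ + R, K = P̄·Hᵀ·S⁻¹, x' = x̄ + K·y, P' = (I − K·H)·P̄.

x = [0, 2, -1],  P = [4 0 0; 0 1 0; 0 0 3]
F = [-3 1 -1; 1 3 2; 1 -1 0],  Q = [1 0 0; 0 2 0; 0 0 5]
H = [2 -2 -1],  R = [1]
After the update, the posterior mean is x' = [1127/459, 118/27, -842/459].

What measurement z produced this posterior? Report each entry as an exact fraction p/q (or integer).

x̄ = F·x = [3, 4, -2]
P̄ = F·P·Fᵀ + Q = [41 -15 -13; -15 27 1; -13 1 10]
S = H·P̄·Hᵀ + R = [459]
K = P̄·Hᵀ·S⁻¹ = [125/459; -5/27; -38/459]
x' − x̄ = [-250/459, 10/27, 76/459] = K·y
y = (KᵀK)⁻¹·Kᵀ·(x' − x̄) = [-2]
z = y + H·x̄ = [-2] + [0] = [-2]

z = [-2]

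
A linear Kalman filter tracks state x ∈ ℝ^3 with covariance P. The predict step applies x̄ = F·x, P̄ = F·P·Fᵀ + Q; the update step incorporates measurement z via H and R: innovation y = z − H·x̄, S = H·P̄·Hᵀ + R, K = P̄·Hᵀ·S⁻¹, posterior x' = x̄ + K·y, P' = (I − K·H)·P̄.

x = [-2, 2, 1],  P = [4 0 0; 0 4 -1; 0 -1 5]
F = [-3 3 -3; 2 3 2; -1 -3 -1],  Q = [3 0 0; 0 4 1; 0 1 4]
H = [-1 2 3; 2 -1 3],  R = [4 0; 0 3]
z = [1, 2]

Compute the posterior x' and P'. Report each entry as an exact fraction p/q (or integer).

x̄ = F·x = [9, 4, -5]
P̄ = F·P·Fᵀ + Q = [138 -15 -15; -15 64 -44; -15 -44 43]
y = z − H·x̄ = [17, 3]
S = H·P̄·Hᵀ + R = [407 -269; -269 1150]
K = P̄·Hᵀ·S⁻¹ = [-178776/395689 42825/395689; -48144/395689 -89023/395689; 102867/395689 73265/395689]
x' = x̄ + K·y = [650484/395689, 497239/395689, -9911/395689]
P' = (I − K·H)·P̄ = [5990844/395689 5709651/395689 -2047854/395689; 5709651/395689 5734482/395689 -1983963/395689; -2047854/395689 -1983963/395689 777180/395689]

x' = [650484/395689, 497239/395689, -9911/395689]
P' = [5990844/395689 5709651/395689 -2047854/395689; 5709651/395689 5734482/395689 -1983963/395689; -2047854/395689 -1983963/395689 777180/395689]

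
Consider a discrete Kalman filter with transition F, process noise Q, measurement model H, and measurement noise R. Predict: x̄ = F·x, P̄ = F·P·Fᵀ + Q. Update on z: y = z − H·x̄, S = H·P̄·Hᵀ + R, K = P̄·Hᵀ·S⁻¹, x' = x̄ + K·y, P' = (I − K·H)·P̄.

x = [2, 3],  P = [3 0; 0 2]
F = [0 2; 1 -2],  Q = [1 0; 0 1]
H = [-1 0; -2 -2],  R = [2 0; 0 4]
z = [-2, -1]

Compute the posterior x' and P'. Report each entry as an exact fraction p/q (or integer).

x' = [35/13, -2]
P' = [106/65 -8/5; -8/5 12/5]

x̄ = F·x = [6, -4]
P̄ = F·P·Fᵀ + Q = [9 -8; -8 12]
y = z − H·x̄ = [4, 3]
S = H·P̄·Hᵀ + R = [11 2; 2 24]
K = P̄·Hᵀ·S⁻¹ = [-53/65 -1/65; 4/5 -2/5]
x' = x̄ + K·y = [35/13, -2]
P' = (I − K·H)·P̄ = [106/65 -8/5; -8/5 12/5]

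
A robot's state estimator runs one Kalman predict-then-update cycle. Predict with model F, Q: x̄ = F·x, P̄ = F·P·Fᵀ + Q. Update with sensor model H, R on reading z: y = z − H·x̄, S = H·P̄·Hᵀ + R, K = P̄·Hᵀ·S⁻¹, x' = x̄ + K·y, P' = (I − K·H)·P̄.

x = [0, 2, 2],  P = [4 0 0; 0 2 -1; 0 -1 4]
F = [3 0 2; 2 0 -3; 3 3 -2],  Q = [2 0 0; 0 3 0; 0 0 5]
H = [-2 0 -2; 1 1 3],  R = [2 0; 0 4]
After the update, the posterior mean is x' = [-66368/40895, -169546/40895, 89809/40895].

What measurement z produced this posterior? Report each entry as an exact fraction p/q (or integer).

z = [-1, 1]

x̄ = F·x = [4, -6, 2]
P̄ = F·P·Fᵀ + Q = [54 0 14; 0 55 57; 14 57 87]
S = H·P̄·Hᵀ + R = [678 -856; -856 1322]
K = P̄·Hᵀ·S⁻¹ = [-24404/40895 -12832/40895; 10687/40895 13911/40895; 4287/40895 13046/40895]
x' − x̄ = [-229948/40895, 75824/40895, 8019/40895] = K·y
y = (KᵀK)⁻¹·Kᵀ·(x' − x̄) = [11, -3]
z = y + H·x̄ = [11, -3] + [-12, 4] = [-1, 1]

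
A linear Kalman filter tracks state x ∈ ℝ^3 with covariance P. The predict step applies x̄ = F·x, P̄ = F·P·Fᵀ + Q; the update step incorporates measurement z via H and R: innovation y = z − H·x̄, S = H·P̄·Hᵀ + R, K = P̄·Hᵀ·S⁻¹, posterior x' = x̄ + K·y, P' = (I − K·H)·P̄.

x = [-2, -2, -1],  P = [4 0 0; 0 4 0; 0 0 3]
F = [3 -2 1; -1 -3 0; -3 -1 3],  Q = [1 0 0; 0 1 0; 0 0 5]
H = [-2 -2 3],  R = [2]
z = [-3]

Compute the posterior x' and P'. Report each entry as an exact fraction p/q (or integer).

x' = [-839/537, 4432/537, 1861/537]
P' = [22895/1074 3163/537 9676/537; 3163/537 21439/537 16390/537; 9676/537 16390/537 17446/537]

x̄ = F·x = [-3, 8, 5]
P̄ = F·P·Fᵀ + Q = [56 12 -19; 12 41 24; -19 24 72]
y = z − H·x̄ = [-8]
S = H·P̄·Hᵀ + R = [1074]
K = P̄·Hᵀ·S⁻¹ = [-193/1074; -17/537; 103/537]
x' = x̄ + K·y = [-839/537, 4432/537, 1861/537]
P' = (I − K·H)·P̄ = [22895/1074 3163/537 9676/537; 3163/537 21439/537 16390/537; 9676/537 16390/537 17446/537]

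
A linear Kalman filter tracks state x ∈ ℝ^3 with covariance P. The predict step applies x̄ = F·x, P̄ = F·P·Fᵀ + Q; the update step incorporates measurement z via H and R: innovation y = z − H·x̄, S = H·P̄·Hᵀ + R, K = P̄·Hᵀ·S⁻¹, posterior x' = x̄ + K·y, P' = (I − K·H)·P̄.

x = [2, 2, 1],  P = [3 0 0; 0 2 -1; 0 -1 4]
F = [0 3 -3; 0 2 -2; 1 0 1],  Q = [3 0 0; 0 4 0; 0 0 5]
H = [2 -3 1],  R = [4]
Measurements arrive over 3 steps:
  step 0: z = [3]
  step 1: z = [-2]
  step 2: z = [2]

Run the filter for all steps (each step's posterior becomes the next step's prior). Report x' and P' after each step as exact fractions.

step 0: x̄ = F·x = [3, 2, 3]
step 0: P̄ = F·P·Fᵀ + Q = [75 48 -15; 48 36 -10; -15 -10 12]
step 0: y = z − H·x̄ = [0]
step 0: S = H·P̄·Hᵀ + R = [64]
step 0: K = P̄·Hᵀ·S⁻¹ = [-9/64; -11/32; 3/16]
step 0: x' = x̄ + K·y = [3, 2, 3]
step 0: P' = (I − K·H)·P̄ = [4719/64 1437/32 -213/16; 1437/32 455/16 -47/8; -213/16 -47/8 39/4]
step 1: x̄ = F·x = [-3, -2, 6]
step 1: P̄ = F·P·Fᵀ + Q = [7239/16 2397/8 4089/32; 2397/8 815/4 1363/16; 4089/32 1363/16 3959/64]
step 1: y = z − H·x̄ = [-8]
step 1: S = H·P̄·Hᵀ + R = [7287/64]
step 1: K = P̄·Hᵀ·S⁻¹ = [2854/2429; 4684/7287; 3959/7287]
step 1: x' = x̄ + K·y = [-30119/2429, -52046/7287, 12050/7287]
step 1: P' = (I − K·H)·P̄ = [717159/2429 518912/2429 133834/2429; 518912/2429 1141916/7287 331012/7287; 133834/2429 331012/7287 205868/7287]
step 2: x̄ = F·x = [-64096/2429, -128192/7287, -78307/7287]
step 2: P̄ = F·P·Fᵀ + Q = [2064567/2429 1371520/2429 1280378/2429; 1371520/2429 2772188/7287 2560756/7287; 1280378/2429 2560756/7287 3196784/7287]
step 2: y = z − H·x̄ = [92881/7287]
step 2: S = H·P̄·Hᵀ + R = [3575708/7287]
step 2: K = P̄·Hᵀ·S⁻¹ = [971214/893927; 618328/893927; 799196/893927]
step 2: x' = x̄ + K·y = [-11209566/893927, -7844568/893927, 580401/893927]
step 2: P' = (I − K·H)·P̄ = [242032389/893927 175106496/893927 45139566/893927; 175106496/893927 130206620/893927 42880180/893927; 45139566/893927 42880180/893927 41558192/893927]

step 0: x' = [3, 2, 3], P' = [4719/64 1437/32 -213/16; 1437/32 455/16 -47/8; -213/16 -47/8 39/4]
step 1: x' = [-30119/2429, -52046/7287, 12050/7287], P' = [717159/2429 518912/2429 133834/2429; 518912/2429 1141916/7287 331012/7287; 133834/2429 331012/7287 205868/7287]
step 2: x' = [-11209566/893927, -7844568/893927, 580401/893927], P' = [242032389/893927 175106496/893927 45139566/893927; 175106496/893927 130206620/893927 42880180/893927; 45139566/893927 42880180/893927 41558192/893927]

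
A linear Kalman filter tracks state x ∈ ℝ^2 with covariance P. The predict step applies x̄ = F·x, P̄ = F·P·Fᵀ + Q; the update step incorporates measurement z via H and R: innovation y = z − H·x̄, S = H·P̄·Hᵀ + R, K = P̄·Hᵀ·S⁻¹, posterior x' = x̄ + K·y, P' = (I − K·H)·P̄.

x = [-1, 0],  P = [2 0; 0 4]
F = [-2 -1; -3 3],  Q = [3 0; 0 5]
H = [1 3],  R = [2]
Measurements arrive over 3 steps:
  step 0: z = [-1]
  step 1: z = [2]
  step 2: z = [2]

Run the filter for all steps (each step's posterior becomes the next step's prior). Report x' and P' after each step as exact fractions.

step 0: x̄ = F·x = [2, 3]
step 0: P̄ = F·P·Fᵀ + Q = [15 0; 0 59]
step 0: y = z − H·x̄ = [-12]
step 0: S = H·P̄·Hᵀ + R = [548]
step 0: K = P̄·Hᵀ·S⁻¹ = [15/548; 177/548]
step 0: x' = x̄ + K·y = [229/137, -120/137]
step 0: P' = (I − K·H)·P̄ = [7995/548 -2655/548; -2655/548 1003/548]
step 1: x̄ = F·x = [-338/137, -1047/137]
step 1: P̄ = F·P·Fᵀ + Q = [24007/548 26463/274; 26463/274 32878/137]
step 1: y = z − H·x̄ = [3753/137]
step 1: S = H·P̄·Hᵀ + R = [1526267/548]
step 1: K = P̄·Hᵀ·S⁻¹ = [182785/1526267; 447462/1526267]
step 1: x' = x̄ + K·y = [1241707/1526267, 593601/1526267]
step 1: P' = (I − K·H)·P̄ = [5895503/1526267 -1843311/1526267; -1843311/1526267 912745/1526267]
step 2: x̄ = F·x = [-3077015/1526267, -1944318/1526267]
step 2: P̄ = F·P·Fᵀ + Q = [21700314/1526267 38164716/1526267; 38164716/1526267 102085165/1526267]
step 2: y = z − H·x̄ = [11962503/1526267]
step 2: S = H·P̄·Hᵀ + R = [1172507629/1526267]
step 2: K = P̄·Hᵀ·S⁻¹ = [136194462/1172507629; 344420211/1172507629]
step 2: x' = x̄ + K·y = [-1296363547/1172507629, 1205817933/1172507629]
step 2: P' = (I − K·H)·P̄ = [4517461386/1172507629 -1415024154/1172507629; -1415024154/1172507629 701288192/1172507629]

step 0: x' = [229/137, -120/137], P' = [7995/548 -2655/548; -2655/548 1003/548]
step 1: x' = [1241707/1526267, 593601/1526267], P' = [5895503/1526267 -1843311/1526267; -1843311/1526267 912745/1526267]
step 2: x' = [-1296363547/1172507629, 1205817933/1172507629], P' = [4517461386/1172507629 -1415024154/1172507629; -1415024154/1172507629 701288192/1172507629]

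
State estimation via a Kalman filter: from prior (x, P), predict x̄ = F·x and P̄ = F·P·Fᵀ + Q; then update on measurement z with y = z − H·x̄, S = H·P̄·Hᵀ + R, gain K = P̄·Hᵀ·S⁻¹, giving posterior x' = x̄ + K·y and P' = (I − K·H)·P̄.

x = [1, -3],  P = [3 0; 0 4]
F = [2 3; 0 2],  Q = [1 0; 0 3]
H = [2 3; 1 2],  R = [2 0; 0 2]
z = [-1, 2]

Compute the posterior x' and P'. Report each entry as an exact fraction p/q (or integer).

x' = [-518/2111, 353/2111]
P' = [9426/2111 -5584/2111; -5584/2111 3626/2111]

x̄ = F·x = [-7, -6]
P̄ = F·P·Fᵀ + Q = [49 24; 24 19]
y = z − H·x̄ = [31, 21]
S = H·P̄·Hᵀ + R = [657 380; 380 223]
K = P̄·Hᵀ·S⁻¹ = [1050/2111 -871/2111; -145/2111 834/2111]
x' = x̄ + K·y = [-518/2111, 353/2111]
P' = (I − K·H)·P̄ = [9426/2111 -5584/2111; -5584/2111 3626/2111]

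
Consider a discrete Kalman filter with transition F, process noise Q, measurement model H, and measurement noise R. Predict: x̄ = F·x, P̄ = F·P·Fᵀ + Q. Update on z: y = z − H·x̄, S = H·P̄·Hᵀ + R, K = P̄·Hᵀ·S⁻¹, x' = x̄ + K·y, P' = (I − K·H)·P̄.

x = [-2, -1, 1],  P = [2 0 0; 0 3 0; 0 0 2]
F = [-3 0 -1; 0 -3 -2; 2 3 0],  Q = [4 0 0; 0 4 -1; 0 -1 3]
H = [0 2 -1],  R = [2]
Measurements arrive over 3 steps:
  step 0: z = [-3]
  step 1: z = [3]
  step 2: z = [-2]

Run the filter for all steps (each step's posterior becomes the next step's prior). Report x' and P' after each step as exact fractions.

step 0: x' = [325/77, -241/77, -257/77], P' = [1748/77 -222/77 -454/77; -222/77 194/77 335/77; -454/77 335/77 717/77]
step 1: x' = [-180082/14989, 54625/14989, 62739/14989], P' = [7985110/44967 -2302930/44967 -4613902/44967; -2302930/44967 743989/44967 1450840/44967; -4613902/44967 1450840/44967 2917030/44967]
step 2: x' = [760987469/43866386, -199251743/43866386, -309713397/43866386], P' = [6766637901/21933193 -2065425545/21933193 -4103782391/21933193; -2065425545/21933193 669727128/21933193 1311913927/21933193; -4103782391/21933193 1311913927/21933193 2612568615/21933193]

step 0: x̄ = F·x = [5, 1, -7]
step 0: P̄ = F·P·Fᵀ + Q = [24 4 -12; 4 39 -28; -12 -28 38]
step 0: y = z − H·x̄ = [-12]
step 0: S = H·P̄·Hᵀ + R = [308]
step 0: K = P̄·Hᵀ·S⁻¹ = [5/77; 53/154; -47/154]
step 0: x' = x̄ + K·y = [325/77, -241/77, -257/77]
step 0: P' = (I − K·H)·P̄ = [1748/77 -222/77 -454/77; -222/77 194/77 335/77; -454/77 335/77 717/77]
step 1: x̄ = F·x = [-718/77, 1237/77, -73/77]
step 1: P̄ = F·P·Fᵀ + Q = [14033/77 -2283/77 -8587/77; -2283/77 8942/77 -685/77; -8587/77 -685/77 6305/77]
step 1: y = z − H·x̄ = [-2316/77]
step 1: S = H·P̄·Hᵀ + R = [44967/77]
step 1: K = P̄·Hᵀ·S⁻¹ = [4021/44967; 18569/44967; -7675/44967]
step 1: x' = x̄ + K·y = [-180082/14989, 54625/14989, 62739/14989]
step 1: P' = (I − K·H)·P̄ = [7985110/44967 -2302930/44967 -4613902/44967; -2302930/44967 743989/44967 1450840/44967; -4613902/44967 1450840/44967 2917030/44967]
step 2: x̄ = F·x = [477507/14989, -289353/14989, -196289/14989]
step 2: P̄ = F·P·Fᵀ + Q = [47279476/44967 -38223202/44967 -22309006/44967; -38223202/44967 35953969/44967 16827280/44967; -22309006/44967 16827280/44967 11136082/44967]
step 2: y = z − H·x̄ = [352439/14989]
step 2: S = H·P̄·Hᵀ + R = [87732772/44967]
step 2: K = P̄·Hᵀ·S⁻¹ = [-27068699/43866386; 27540329/43866386; 11259239/43866386]
step 2: x' = x̄ + K·y = [760987469/43866386, -199251743/43866386, -309713397/43866386]
step 2: P' = (I − K·H)·P̄ = [6766637901/21933193 -2065425545/21933193 -4103782391/21933193; -2065425545/21933193 669727128/21933193 1311913927/21933193; -4103782391/21933193 1311913927/21933193 2612568615/21933193]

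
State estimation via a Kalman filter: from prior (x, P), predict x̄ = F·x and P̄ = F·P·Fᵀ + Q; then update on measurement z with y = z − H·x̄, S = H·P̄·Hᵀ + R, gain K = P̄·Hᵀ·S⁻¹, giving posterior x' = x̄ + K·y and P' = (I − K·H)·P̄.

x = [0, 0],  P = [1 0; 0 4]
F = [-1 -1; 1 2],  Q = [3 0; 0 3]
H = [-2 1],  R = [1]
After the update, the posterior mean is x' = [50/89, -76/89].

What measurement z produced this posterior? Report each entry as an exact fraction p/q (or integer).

x̄ = F·x = [0, 0]
P̄ = F·P·Fᵀ + Q = [8 -9; -9 20]
S = H·P̄·Hᵀ + R = [89]
K = P̄·Hᵀ·S⁻¹ = [-25/89; 38/89]
x' − x̄ = [50/89, -76/89] = K·y
y = (KᵀK)⁻¹·Kᵀ·(x' − x̄) = [-2]
z = y + H·x̄ = [-2] + [0] = [-2]

z = [-2]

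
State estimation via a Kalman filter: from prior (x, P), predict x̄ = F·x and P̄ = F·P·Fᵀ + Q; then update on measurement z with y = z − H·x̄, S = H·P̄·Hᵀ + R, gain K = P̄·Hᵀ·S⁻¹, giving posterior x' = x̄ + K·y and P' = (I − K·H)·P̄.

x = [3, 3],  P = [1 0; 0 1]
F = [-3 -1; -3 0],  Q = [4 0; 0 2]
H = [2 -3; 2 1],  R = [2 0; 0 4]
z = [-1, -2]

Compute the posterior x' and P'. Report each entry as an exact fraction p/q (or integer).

x̄ = F·x = [-12, -9]
P̄ = F·P·Fᵀ + Q = [14 9; 9 11]
y = z − H·x̄ = [-4, 31]
S = H·P̄·Hᵀ + R = [49 -13; -13 107]
K = P̄·Hᵀ·S⁻¹ = [294/2537 913/2537; -614/2537 613/2537]
x' = x̄ + K·y = [-3317/2537, -1374/2537]
P' = (I − K·H)·P̄ = [1443/2537 766/2537; 766/2537 920/2537]

x' = [-3317/2537, -1374/2537]
P' = [1443/2537 766/2537; 766/2537 920/2537]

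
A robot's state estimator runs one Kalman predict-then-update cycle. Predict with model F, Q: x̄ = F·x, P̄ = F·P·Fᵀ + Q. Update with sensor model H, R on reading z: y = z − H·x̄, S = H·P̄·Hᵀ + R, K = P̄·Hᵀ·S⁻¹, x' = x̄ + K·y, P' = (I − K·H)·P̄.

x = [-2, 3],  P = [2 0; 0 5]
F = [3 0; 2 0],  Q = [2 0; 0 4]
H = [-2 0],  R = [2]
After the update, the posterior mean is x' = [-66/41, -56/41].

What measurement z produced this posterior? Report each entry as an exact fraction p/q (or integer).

z = [3]

x̄ = F·x = [-6, -4]
P̄ = F·P·Fᵀ + Q = [20 12; 12 12]
S = H·P̄·Hᵀ + R = [82]
K = P̄·Hᵀ·S⁻¹ = [-20/41; -12/41]
x' − x̄ = [180/41, 108/41] = K·y
y = (KᵀK)⁻¹·Kᵀ·(x' − x̄) = [-9]
z = y + H·x̄ = [-9] + [12] = [3]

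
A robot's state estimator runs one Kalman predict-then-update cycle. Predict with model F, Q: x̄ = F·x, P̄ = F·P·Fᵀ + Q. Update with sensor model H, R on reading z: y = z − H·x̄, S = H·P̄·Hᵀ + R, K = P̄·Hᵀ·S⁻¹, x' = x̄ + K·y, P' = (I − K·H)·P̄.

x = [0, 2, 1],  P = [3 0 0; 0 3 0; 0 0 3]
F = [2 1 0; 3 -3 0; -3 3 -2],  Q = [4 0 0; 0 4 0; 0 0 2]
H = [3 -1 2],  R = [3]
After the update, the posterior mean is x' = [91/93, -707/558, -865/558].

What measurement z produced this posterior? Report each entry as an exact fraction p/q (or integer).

z = [1]

x̄ = F·x = [2, -6, 4]
P̄ = F·P·Fᵀ + Q = [19 9 -9; 9 58 -54; -9 -54 68]
S = H·P̄·Hᵀ + R = [558]
K = P̄·Hᵀ·S⁻¹ = [5/93; -139/558; 163/558]
x' − x̄ = [-95/93, 2641/558, -3097/558] = K·y
y = (KᵀK)⁻¹·Kᵀ·(x' − x̄) = [-19]
z = y + H·x̄ = [-19] + [20] = [1]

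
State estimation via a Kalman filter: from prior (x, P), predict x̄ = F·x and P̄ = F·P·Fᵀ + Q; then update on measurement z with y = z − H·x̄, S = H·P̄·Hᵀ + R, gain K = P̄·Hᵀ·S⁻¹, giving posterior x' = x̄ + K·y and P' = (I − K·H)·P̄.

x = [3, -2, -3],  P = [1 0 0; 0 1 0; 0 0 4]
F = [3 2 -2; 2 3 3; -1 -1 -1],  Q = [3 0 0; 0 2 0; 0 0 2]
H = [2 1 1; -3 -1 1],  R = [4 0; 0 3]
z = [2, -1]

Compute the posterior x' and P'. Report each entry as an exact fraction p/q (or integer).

x' = [19783/3890, -21557/1945, 5832/1945]
P' = [27229/3890 -32276/1945 8551/1945; -32276/1945 79503/1945 -20463/1945; 8551/1945 -20463/1945 7293/1945]

x̄ = F·x = [11, -9, 2]
P̄ = F·P·Fᵀ + Q = [32 -12 3; -12 51 -17; 3 -17 8]
y = z − H·x̄ = [-13, 21]
S = H·P̄·Hᵀ + R = [121 -178; -178 294]
K = P̄·Hᵀ·S⁻¹ = [876/1945 -11/3890; -1378/1945 -1046/1945; 983/1945 701/1945]
x' = x̄ + K·y = [19783/3890, -21557/1945, 5832/1945]
P' = (I − K·H)·P̄ = [27229/3890 -32276/1945 8551/1945; -32276/1945 79503/1945 -20463/1945; 8551/1945 -20463/1945 7293/1945]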